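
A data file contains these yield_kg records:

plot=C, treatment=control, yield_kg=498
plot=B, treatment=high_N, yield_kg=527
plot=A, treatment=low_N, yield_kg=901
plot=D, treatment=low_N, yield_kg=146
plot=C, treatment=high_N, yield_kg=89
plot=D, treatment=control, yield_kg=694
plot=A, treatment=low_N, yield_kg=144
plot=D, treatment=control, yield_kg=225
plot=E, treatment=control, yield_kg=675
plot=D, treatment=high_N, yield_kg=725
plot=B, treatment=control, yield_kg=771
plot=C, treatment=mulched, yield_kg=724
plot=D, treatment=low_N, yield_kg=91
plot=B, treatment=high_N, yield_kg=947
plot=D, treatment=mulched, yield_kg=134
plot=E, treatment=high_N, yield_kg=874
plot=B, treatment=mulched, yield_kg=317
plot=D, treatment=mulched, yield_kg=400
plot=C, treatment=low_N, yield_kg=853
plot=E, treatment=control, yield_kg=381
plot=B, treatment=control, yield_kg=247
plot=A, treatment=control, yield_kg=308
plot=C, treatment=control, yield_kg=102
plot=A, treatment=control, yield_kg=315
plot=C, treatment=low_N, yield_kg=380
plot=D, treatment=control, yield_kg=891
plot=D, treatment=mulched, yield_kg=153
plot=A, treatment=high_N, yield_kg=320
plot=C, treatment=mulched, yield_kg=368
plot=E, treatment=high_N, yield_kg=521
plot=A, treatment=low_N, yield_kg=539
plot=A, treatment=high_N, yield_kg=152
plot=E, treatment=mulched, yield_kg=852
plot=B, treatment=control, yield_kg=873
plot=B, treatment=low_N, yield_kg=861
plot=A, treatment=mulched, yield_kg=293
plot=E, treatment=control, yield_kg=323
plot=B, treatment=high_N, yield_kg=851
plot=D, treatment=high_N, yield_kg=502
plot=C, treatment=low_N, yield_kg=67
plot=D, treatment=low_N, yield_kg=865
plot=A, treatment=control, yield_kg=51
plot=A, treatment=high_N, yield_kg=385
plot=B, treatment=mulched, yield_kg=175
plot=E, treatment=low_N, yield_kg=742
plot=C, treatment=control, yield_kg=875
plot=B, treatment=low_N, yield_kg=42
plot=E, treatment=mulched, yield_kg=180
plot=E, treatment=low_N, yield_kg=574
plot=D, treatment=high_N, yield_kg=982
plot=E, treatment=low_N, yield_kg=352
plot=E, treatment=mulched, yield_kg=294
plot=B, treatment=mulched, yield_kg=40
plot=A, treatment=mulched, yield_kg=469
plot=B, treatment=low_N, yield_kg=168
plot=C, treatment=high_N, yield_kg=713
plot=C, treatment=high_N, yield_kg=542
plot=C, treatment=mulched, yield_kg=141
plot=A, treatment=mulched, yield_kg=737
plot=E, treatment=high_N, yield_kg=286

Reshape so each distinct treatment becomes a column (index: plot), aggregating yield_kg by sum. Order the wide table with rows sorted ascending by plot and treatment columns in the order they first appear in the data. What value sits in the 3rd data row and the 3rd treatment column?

1300

With rows sorted ascending by plot, row 3 is plot=C. treatment columns in first-appearance order: control, high_N, low_N, mulched; column 3 is low_N.
Long rows with plot=C, treatment=low_N: 853 + 380 + 67 = 1300.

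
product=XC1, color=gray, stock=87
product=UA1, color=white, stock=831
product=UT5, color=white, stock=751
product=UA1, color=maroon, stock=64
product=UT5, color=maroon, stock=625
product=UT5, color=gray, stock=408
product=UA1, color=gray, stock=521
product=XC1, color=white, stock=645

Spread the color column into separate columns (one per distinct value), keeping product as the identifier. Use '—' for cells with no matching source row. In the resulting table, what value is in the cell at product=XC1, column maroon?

No long-format row has product=XC1 and color=maroon, so the cell is —.

—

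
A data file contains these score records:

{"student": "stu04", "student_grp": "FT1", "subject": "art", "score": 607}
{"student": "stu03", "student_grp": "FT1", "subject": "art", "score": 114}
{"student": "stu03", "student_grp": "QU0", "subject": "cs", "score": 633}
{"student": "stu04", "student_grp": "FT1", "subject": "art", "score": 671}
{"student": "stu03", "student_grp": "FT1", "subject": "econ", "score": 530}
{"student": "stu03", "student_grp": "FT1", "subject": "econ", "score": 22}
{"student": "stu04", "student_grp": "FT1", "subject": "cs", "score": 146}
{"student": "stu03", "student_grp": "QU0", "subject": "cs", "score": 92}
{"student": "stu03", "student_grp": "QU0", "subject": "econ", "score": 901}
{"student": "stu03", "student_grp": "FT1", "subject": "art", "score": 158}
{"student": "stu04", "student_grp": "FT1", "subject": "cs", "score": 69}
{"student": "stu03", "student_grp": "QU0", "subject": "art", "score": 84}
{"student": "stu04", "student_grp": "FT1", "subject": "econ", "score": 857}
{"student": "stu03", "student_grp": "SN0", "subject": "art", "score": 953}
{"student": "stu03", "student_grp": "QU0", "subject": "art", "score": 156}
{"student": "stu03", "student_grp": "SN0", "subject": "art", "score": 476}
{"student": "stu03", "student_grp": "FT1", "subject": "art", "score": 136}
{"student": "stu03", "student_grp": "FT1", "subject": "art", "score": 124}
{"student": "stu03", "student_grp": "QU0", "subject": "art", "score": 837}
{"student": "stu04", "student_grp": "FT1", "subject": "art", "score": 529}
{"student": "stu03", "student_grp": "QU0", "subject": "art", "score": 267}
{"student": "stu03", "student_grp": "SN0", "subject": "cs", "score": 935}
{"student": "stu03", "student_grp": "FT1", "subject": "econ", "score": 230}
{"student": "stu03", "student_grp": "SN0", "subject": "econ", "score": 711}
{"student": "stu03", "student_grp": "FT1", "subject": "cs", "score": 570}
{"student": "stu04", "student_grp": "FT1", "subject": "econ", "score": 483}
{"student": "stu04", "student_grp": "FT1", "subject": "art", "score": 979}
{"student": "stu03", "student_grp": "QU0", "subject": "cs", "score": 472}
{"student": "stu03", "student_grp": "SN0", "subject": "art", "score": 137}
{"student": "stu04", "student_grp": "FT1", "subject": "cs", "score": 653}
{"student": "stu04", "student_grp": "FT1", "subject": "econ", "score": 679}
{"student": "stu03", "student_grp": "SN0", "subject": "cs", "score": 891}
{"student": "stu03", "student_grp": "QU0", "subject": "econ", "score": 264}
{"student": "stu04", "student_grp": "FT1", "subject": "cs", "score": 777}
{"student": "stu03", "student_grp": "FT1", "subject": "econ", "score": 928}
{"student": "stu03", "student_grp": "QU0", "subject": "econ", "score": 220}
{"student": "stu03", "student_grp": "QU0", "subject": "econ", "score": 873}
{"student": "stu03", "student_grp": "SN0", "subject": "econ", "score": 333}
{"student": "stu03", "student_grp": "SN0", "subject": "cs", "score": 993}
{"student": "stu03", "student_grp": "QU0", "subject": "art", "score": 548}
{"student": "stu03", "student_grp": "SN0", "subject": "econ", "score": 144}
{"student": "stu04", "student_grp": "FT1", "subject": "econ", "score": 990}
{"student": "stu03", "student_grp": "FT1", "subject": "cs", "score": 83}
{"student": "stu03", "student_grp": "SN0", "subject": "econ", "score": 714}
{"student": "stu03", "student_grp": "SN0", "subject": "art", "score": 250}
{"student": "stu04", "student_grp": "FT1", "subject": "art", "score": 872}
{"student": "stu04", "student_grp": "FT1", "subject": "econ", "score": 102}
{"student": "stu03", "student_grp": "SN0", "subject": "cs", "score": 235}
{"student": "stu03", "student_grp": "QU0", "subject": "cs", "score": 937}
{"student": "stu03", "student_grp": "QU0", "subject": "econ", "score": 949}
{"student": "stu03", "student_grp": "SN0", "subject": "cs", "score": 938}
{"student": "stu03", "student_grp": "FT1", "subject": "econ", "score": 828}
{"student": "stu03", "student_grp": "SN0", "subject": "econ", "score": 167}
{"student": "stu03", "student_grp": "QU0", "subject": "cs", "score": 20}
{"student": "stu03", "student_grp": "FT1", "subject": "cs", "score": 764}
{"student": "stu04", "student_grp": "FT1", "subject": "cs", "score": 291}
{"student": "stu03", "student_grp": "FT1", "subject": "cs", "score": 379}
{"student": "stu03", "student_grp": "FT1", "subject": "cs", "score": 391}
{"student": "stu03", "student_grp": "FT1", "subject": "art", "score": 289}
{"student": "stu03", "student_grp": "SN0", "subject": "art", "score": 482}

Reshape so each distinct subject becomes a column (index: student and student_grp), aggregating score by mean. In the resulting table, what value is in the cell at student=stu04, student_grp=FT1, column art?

731.60

Rows with student=stu04, student_grp=FT1 and subject=art: score values are 607, 671, 529, 979, 872.
(607 + 671 + 529 + 979 + 872) / 5 = 731.60.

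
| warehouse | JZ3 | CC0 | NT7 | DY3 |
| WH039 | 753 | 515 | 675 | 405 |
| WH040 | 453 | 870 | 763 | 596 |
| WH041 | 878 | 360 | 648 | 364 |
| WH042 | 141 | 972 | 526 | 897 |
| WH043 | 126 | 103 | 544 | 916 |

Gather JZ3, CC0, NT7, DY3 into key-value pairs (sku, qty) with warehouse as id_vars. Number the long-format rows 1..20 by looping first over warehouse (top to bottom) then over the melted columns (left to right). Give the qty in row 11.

20 rows total (5 × 4). Row 11: index ⌊(11-1)/4⌋ = 2 into warehouse → WH041; (11-1) mod 4 = 2 into the melted columns → NT7.
So row 11 is (WH041, NT7, 648); qty = 648.

648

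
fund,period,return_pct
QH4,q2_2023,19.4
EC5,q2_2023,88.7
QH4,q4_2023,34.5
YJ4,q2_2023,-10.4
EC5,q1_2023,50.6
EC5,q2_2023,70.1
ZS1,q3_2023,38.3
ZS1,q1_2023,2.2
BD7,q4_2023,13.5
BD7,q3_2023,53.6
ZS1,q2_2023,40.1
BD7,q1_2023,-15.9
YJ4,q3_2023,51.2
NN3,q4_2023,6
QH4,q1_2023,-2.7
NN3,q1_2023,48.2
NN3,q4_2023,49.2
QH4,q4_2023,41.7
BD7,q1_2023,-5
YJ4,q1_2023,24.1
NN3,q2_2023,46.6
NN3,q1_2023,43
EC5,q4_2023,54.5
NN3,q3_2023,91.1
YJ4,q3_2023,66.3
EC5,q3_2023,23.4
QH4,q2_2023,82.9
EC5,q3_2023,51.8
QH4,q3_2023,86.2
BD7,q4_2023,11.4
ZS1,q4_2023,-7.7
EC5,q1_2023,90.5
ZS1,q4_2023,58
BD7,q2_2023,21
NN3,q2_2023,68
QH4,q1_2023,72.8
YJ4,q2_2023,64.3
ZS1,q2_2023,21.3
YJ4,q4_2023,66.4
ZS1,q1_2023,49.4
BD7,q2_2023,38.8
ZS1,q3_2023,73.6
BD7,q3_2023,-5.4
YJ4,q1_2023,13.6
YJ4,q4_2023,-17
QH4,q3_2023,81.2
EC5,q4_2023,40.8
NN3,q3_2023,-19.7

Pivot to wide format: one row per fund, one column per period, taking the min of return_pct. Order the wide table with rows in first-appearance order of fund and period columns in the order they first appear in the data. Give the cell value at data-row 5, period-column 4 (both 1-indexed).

With rows in first-appearance order of fund, row 5 is fund=BD7. period columns in first-appearance order: q2_2023, q4_2023, q1_2023, q3_2023; column 4 is q3_2023.
Long rows with fund=BD7, period=q3_2023: min(53.6, -5.4) = -5.4.

-5.4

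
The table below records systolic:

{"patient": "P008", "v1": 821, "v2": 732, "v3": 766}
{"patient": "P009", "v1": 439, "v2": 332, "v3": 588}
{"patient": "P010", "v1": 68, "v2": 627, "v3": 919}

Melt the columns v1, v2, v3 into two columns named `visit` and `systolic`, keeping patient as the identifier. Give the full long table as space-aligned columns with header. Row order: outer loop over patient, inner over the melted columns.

patient  visit  systolic
P008     v1     821     
P008     v2     732     
P008     v3     766     
P009     v1     439     
P009     v2     332     
P009     v3     588     
P010     v1     68      
P010     v2     627     
P010     v3     919     

Each (patient, column) pair becomes one row: 3 × 3 = 9 rows.
For example, (P008, v1) → systolic=821.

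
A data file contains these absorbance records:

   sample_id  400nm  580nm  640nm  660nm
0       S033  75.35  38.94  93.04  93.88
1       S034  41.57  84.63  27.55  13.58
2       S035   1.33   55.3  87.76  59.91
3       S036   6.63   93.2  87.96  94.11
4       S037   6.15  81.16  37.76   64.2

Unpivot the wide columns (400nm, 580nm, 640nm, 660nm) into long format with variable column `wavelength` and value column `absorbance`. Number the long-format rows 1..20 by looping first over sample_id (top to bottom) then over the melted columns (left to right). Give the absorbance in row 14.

93.2

20 rows total (5 × 4). Row 14: index ⌊(14-1)/4⌋ = 3 into sample_id → S036; (14-1) mod 4 = 1 into the melted columns → 580nm.
So row 14 is (S036, 580nm, 93.2); absorbance = 93.2.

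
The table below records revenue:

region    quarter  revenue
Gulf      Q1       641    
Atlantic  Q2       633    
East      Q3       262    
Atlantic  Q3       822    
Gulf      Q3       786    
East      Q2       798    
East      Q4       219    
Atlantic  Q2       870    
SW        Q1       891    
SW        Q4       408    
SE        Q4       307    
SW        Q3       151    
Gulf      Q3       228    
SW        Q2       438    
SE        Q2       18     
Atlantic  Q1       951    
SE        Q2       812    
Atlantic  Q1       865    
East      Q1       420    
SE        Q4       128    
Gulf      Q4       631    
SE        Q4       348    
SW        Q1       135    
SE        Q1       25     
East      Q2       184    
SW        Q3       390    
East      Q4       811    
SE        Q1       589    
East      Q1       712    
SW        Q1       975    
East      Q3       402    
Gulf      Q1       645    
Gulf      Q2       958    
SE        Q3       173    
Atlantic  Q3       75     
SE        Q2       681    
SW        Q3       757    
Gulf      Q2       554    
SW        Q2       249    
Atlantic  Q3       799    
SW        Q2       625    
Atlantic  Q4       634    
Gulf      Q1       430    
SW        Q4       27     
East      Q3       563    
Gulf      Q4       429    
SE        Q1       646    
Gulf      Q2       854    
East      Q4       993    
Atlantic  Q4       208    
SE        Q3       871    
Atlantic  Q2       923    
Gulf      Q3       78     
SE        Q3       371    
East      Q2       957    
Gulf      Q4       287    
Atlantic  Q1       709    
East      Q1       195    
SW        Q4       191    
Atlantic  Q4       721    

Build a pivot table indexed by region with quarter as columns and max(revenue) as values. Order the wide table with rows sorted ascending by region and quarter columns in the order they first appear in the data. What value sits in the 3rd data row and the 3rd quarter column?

With rows sorted ascending by region, row 3 is region=Gulf. quarter columns in first-appearance order: Q1, Q2, Q3, Q4; column 3 is Q3.
Long rows with region=Gulf, quarter=Q3: max(786, 228, 78) = 786.

786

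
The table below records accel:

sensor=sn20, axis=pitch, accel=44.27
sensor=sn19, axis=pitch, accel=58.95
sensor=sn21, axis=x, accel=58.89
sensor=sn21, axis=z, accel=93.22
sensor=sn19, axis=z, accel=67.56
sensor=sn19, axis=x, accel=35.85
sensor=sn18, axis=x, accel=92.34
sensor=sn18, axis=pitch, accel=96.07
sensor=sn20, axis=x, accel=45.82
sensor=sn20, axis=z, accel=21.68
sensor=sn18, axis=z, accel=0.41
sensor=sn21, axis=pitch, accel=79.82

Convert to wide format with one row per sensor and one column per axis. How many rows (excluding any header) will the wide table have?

4

4 distinct sensor values → 4 rows.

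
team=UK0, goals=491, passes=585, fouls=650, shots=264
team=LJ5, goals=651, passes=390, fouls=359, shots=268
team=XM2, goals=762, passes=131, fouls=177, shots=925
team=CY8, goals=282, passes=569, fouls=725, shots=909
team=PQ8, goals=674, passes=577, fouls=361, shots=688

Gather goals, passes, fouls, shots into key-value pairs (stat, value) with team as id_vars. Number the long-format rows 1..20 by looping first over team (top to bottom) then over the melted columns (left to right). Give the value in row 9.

762

20 rows total (5 × 4). Row 9: index ⌊(9-1)/4⌋ = 2 into team → XM2; (9-1) mod 4 = 0 into the melted columns → goals.
So row 9 is (XM2, goals, 762); value = 762.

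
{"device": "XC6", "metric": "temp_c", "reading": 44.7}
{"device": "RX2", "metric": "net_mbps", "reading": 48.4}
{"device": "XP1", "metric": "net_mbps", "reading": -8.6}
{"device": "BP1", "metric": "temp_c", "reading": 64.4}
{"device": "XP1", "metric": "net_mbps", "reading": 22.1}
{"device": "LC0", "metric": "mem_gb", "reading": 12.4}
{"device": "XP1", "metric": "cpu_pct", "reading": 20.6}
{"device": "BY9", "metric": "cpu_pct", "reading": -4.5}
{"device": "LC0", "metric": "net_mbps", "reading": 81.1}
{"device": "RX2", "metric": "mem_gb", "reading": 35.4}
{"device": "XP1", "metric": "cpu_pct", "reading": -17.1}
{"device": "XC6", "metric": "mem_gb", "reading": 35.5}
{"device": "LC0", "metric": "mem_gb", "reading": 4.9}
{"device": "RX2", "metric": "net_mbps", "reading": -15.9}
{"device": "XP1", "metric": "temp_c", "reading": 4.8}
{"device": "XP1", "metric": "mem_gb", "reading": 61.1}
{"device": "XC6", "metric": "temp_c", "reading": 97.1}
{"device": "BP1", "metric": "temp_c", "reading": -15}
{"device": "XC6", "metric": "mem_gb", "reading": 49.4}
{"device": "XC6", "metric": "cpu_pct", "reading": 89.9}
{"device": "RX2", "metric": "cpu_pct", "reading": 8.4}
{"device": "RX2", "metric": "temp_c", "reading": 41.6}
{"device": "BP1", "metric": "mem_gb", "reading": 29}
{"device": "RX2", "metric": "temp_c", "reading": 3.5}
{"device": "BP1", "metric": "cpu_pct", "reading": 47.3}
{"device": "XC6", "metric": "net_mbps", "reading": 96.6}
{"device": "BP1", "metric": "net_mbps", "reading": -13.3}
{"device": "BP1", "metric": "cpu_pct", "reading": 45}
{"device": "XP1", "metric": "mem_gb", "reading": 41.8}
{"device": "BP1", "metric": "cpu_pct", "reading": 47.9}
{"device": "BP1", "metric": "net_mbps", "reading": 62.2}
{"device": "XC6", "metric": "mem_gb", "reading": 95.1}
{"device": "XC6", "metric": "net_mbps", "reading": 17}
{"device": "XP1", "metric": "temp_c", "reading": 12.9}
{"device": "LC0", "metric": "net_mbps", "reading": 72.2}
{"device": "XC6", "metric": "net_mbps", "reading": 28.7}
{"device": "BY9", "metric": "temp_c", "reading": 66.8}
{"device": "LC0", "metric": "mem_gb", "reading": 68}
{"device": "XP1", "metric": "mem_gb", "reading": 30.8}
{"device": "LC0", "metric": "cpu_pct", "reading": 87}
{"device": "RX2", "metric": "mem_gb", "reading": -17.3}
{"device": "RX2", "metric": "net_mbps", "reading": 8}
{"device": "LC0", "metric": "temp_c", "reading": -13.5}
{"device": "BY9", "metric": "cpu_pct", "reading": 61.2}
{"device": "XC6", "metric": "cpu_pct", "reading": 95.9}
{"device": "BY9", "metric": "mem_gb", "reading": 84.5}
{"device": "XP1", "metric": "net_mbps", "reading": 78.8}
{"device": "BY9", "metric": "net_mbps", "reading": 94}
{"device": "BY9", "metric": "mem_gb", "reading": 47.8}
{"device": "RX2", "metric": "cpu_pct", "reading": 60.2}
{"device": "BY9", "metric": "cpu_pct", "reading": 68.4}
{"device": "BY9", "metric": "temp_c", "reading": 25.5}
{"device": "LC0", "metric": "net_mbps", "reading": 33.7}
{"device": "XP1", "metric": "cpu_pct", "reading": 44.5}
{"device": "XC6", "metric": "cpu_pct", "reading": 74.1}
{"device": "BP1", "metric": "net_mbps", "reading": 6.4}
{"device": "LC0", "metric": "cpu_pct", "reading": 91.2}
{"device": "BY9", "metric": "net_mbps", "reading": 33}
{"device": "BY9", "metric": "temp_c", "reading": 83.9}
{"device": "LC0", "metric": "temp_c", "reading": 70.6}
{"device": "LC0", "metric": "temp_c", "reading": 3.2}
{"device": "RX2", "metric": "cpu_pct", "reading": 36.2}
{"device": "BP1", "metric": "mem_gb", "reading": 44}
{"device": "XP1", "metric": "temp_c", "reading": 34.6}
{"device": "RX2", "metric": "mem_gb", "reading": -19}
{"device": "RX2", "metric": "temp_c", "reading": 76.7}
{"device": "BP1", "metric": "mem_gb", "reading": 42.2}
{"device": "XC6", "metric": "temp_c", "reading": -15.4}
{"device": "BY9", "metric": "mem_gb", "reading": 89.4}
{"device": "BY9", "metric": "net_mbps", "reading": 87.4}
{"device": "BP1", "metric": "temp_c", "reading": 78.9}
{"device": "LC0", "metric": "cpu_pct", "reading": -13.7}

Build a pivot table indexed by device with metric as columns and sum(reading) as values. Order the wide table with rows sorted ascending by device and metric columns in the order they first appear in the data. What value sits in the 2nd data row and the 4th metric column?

With rows sorted ascending by device, row 2 is device=BY9. metric columns in first-appearance order: temp_c, net_mbps, mem_gb, cpu_pct; column 4 is cpu_pct.
Long rows with device=BY9, metric=cpu_pct: -4.5 + 61.2 + 68.4 = 125.1.

125.1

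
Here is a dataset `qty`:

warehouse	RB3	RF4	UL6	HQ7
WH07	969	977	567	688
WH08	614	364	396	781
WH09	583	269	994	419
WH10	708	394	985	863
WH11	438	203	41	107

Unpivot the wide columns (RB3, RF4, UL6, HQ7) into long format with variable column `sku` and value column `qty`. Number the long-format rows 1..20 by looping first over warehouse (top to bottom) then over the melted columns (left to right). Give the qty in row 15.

985

20 rows total (5 × 4). Row 15: index ⌊(15-1)/4⌋ = 3 into warehouse → WH10; (15-1) mod 4 = 2 into the melted columns → UL6.
So row 15 is (WH10, UL6, 985); qty = 985.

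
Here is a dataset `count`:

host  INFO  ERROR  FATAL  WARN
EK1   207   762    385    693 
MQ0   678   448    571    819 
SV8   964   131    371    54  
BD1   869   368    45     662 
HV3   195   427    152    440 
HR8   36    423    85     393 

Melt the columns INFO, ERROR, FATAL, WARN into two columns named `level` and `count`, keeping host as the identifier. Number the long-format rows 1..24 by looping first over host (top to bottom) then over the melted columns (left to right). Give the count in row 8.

819

24 rows total (6 × 4). Row 8: index ⌊(8-1)/4⌋ = 1 into host → MQ0; (8-1) mod 4 = 3 into the melted columns → WARN.
So row 8 is (MQ0, WARN, 819); count = 819.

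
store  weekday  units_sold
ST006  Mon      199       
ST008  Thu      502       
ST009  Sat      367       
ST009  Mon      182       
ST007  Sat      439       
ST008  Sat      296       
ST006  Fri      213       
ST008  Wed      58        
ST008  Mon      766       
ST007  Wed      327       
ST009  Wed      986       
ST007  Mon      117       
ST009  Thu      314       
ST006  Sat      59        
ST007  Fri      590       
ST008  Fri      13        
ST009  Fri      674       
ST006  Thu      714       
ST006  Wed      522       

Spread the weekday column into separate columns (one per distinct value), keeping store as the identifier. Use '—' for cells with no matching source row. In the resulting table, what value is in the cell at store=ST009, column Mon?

The long row with store=ST009, weekday=Mon has units_sold=182.

182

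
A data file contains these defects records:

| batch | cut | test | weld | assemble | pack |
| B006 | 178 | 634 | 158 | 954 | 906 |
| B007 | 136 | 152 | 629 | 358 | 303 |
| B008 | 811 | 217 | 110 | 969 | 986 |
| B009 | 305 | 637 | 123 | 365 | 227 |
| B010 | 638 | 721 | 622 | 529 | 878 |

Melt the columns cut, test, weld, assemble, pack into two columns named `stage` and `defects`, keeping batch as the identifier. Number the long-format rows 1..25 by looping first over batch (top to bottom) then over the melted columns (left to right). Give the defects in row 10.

303

25 rows total (5 × 5). Row 10: index ⌊(10-1)/5⌋ = 1 into batch → B007; (10-1) mod 5 = 4 into the melted columns → pack.
So row 10 is (B007, pack, 303); defects = 303.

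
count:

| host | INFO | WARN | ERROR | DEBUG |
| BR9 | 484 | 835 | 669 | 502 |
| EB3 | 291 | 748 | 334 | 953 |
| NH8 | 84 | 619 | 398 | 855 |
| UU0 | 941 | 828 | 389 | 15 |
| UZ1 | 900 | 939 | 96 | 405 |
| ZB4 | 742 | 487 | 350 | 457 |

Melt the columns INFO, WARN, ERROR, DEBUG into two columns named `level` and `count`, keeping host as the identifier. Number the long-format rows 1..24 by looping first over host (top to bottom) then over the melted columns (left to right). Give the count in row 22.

487

24 rows total (6 × 4). Row 22: index ⌊(22-1)/4⌋ = 5 into host → ZB4; (22-1) mod 4 = 1 into the melted columns → WARN.
So row 22 is (ZB4, WARN, 487); count = 487.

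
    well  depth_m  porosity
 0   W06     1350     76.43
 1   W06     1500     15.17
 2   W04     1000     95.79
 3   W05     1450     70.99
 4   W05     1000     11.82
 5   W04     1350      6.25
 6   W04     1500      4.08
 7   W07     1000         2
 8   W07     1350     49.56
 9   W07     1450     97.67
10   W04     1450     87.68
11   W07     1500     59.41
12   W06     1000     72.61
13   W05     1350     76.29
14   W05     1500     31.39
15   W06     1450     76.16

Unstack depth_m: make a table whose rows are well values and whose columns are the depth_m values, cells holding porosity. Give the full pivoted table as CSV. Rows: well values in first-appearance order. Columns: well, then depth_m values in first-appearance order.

Columns: well plus the 4 distinct depth_m values (1350, 1500, 1000, 1450).
For example, row W06 column 1350 takes porosity=76.43 from the long row (W06, 1350).

well,1350,1500,1000,1450
W06,76.43,15.17,72.61,76.16
W04,6.25,4.08,95.79,87.68
W05,76.29,31.39,11.82,70.99
W07,49.56,59.41,2,97.67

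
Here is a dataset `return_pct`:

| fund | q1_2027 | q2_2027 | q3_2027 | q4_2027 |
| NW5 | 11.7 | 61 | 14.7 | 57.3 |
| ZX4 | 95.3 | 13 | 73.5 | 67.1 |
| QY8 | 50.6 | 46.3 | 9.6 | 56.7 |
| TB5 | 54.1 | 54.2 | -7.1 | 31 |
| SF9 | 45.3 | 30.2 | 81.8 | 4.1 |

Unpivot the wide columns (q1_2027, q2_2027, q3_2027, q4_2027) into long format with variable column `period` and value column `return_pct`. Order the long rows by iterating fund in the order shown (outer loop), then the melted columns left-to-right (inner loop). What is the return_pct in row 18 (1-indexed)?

20 rows total (5 × 4). Row 18: index ⌊(18-1)/4⌋ = 4 into fund → SF9; (18-1) mod 4 = 1 into the melted columns → q2_2027.
So row 18 is (SF9, q2_2027, 30.2); return_pct = 30.2.

30.2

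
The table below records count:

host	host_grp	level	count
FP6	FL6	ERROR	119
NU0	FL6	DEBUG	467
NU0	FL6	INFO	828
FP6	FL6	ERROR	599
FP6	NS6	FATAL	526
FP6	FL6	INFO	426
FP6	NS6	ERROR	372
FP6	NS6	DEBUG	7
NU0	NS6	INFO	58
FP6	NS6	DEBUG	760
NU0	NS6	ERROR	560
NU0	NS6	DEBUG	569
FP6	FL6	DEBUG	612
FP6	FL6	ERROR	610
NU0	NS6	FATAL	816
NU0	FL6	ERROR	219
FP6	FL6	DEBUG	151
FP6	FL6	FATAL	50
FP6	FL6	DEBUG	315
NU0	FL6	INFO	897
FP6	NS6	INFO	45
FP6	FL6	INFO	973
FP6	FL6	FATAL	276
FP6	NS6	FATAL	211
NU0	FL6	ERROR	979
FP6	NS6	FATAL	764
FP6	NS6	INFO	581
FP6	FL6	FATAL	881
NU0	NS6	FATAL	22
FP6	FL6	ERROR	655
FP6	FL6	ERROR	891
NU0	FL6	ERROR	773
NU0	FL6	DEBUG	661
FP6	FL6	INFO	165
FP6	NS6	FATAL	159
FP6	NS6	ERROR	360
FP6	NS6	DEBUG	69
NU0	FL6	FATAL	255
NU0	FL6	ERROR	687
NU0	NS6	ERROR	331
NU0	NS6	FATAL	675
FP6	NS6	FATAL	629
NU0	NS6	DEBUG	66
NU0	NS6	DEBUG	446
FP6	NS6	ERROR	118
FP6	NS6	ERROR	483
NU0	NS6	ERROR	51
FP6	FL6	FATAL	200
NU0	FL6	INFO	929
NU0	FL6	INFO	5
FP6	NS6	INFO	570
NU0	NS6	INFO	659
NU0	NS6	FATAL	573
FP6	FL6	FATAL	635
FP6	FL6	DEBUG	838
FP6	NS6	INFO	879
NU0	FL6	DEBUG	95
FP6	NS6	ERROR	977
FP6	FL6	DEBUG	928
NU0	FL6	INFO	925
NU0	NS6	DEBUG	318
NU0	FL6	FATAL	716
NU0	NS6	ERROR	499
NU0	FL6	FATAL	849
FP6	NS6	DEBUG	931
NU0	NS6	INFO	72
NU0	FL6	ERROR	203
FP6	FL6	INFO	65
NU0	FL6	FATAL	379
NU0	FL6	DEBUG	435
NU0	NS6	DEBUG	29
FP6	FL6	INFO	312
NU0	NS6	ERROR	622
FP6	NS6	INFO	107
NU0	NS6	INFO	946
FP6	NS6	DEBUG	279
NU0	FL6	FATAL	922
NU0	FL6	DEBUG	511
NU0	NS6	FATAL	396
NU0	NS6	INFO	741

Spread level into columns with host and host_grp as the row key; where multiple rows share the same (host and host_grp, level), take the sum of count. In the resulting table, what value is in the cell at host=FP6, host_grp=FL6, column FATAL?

Rows with host=FP6, host_grp=FL6 and level=FATAL: count values are 50, 276, 881, 200, 635.
50 + 276 + 881 + 200 + 635 = 2042.

2042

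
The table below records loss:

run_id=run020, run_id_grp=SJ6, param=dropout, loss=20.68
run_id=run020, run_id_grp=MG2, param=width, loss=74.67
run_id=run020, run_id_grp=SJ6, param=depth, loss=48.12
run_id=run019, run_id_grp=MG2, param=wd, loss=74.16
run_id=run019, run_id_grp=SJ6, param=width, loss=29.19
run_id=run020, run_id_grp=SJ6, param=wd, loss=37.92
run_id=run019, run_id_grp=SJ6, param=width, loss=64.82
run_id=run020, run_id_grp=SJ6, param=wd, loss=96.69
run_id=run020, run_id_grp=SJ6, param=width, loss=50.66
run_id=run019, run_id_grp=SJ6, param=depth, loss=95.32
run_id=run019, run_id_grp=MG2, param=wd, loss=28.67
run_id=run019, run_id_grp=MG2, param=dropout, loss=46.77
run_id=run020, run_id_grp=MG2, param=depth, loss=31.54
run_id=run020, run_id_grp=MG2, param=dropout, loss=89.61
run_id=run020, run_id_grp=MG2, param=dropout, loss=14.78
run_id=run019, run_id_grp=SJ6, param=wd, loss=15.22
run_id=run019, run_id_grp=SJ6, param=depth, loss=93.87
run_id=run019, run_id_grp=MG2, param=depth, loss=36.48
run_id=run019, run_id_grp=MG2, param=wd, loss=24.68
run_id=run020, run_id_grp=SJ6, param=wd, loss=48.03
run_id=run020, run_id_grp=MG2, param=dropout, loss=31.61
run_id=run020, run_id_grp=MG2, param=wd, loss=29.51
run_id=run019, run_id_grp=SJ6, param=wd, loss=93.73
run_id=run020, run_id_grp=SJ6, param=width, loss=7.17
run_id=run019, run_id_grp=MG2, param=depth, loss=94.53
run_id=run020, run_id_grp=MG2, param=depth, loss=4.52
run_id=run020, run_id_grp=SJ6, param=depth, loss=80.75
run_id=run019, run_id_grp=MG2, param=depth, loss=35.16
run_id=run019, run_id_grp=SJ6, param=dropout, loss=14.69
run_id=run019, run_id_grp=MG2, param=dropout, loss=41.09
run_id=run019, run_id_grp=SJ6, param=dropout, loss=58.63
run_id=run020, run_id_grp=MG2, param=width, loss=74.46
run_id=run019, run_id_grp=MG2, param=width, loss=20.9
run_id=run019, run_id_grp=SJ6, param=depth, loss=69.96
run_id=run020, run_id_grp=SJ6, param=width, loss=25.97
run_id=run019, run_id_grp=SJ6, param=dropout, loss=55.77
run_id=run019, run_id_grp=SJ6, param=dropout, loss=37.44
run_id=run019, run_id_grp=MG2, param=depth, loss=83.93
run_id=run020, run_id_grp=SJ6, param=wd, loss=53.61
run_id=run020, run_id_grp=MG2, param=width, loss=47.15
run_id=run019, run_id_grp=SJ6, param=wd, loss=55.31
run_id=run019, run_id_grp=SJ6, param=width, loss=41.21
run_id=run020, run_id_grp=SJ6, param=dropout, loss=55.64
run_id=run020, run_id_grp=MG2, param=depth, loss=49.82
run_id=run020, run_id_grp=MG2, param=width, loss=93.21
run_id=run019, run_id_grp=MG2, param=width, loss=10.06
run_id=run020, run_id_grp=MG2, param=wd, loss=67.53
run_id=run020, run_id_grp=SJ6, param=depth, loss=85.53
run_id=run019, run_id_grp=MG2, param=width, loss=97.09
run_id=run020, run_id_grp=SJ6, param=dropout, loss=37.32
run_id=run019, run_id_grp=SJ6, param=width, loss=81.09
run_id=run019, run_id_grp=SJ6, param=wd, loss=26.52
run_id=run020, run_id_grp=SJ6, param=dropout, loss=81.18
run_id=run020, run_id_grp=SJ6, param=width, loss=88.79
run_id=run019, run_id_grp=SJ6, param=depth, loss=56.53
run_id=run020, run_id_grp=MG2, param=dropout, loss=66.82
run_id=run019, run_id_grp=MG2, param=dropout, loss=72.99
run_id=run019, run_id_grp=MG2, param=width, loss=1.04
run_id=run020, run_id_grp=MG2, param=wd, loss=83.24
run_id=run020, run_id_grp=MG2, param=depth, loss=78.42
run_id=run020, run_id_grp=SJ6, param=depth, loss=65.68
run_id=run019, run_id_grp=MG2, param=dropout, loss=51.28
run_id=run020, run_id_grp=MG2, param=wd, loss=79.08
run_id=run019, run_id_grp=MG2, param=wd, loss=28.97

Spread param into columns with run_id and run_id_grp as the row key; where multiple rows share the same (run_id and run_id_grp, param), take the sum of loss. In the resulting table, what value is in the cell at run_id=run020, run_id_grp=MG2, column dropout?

Rows with run_id=run020, run_id_grp=MG2 and param=dropout: loss values are 89.61, 14.78, 31.61, 66.82.
89.61 + 14.78 + 31.61 + 66.82 = 202.82.

202.82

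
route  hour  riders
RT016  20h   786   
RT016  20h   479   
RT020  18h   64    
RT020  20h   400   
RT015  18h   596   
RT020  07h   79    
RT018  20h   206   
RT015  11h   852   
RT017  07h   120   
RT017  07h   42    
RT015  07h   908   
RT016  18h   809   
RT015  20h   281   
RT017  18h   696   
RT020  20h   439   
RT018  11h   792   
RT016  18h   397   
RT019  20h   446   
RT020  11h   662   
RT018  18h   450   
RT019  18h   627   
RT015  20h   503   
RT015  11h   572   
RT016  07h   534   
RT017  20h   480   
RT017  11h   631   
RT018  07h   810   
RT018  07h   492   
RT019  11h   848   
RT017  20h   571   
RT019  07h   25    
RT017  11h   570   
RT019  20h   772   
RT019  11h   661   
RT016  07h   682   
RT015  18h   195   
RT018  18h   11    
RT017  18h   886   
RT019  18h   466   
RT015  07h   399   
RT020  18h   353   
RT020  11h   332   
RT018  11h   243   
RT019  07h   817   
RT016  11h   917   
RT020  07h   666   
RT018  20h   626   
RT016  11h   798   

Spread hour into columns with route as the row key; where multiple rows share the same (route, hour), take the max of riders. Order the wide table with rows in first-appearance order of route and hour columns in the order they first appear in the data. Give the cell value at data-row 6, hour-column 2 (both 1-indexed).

With rows in first-appearance order of route, row 6 is route=RT019. hour columns in first-appearance order: 20h, 18h, 07h, 11h; column 2 is 18h.
Long rows with route=RT019, hour=18h: max(627, 466) = 627.

627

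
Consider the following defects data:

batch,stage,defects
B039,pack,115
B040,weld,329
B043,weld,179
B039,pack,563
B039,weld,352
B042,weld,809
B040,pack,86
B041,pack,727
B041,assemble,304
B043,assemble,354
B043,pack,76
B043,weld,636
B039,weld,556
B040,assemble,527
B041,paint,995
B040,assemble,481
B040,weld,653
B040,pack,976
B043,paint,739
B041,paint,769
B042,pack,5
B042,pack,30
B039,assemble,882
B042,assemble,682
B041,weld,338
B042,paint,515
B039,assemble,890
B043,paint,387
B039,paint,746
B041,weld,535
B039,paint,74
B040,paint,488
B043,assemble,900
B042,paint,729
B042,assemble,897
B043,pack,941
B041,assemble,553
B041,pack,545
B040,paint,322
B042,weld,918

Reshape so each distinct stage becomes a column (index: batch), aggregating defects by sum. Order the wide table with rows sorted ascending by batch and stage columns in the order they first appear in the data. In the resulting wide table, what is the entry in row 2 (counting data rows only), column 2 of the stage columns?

982

With rows sorted ascending by batch, row 2 is batch=B040. stage columns in first-appearance order: pack, weld, assemble, paint; column 2 is weld.
Long rows with batch=B040, stage=weld: 329 + 653 = 982.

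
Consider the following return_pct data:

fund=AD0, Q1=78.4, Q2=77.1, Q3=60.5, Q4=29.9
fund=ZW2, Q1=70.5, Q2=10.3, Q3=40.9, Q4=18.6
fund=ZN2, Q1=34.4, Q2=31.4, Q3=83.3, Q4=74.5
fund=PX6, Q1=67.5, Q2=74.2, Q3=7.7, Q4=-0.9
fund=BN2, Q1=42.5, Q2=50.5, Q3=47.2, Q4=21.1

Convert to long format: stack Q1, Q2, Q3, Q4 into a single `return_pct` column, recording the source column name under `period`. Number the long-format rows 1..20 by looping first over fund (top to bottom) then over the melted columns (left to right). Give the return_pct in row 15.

7.7

20 rows total (5 × 4). Row 15: index ⌊(15-1)/4⌋ = 3 into fund → PX6; (15-1) mod 4 = 2 into the melted columns → Q3.
So row 15 is (PX6, Q3, 7.7); return_pct = 7.7.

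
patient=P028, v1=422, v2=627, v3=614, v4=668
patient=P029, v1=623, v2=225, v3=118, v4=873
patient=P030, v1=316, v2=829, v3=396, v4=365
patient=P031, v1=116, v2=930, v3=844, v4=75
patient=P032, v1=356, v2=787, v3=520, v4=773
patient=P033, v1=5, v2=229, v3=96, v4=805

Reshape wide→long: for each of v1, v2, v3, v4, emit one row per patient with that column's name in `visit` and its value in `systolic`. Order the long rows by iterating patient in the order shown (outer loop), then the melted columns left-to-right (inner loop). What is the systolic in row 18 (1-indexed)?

787

24 rows total (6 × 4). Row 18: index ⌊(18-1)/4⌋ = 4 into patient → P032; (18-1) mod 4 = 1 into the melted columns → v2.
So row 18 is (P032, v2, 787); systolic = 787.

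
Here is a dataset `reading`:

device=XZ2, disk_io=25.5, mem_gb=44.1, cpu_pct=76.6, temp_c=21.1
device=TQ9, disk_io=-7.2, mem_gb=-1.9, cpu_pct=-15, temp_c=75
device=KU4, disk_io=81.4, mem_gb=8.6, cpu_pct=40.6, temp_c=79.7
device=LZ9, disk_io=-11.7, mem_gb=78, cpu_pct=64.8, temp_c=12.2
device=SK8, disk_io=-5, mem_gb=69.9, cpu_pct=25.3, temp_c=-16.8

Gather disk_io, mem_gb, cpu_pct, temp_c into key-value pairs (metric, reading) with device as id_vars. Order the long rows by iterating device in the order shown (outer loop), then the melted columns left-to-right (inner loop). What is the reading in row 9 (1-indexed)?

20 rows total (5 × 4). Row 9: index ⌊(9-1)/4⌋ = 2 into device → KU4; (9-1) mod 4 = 0 into the melted columns → disk_io.
So row 9 is (KU4, disk_io, 81.4); reading = 81.4.

81.4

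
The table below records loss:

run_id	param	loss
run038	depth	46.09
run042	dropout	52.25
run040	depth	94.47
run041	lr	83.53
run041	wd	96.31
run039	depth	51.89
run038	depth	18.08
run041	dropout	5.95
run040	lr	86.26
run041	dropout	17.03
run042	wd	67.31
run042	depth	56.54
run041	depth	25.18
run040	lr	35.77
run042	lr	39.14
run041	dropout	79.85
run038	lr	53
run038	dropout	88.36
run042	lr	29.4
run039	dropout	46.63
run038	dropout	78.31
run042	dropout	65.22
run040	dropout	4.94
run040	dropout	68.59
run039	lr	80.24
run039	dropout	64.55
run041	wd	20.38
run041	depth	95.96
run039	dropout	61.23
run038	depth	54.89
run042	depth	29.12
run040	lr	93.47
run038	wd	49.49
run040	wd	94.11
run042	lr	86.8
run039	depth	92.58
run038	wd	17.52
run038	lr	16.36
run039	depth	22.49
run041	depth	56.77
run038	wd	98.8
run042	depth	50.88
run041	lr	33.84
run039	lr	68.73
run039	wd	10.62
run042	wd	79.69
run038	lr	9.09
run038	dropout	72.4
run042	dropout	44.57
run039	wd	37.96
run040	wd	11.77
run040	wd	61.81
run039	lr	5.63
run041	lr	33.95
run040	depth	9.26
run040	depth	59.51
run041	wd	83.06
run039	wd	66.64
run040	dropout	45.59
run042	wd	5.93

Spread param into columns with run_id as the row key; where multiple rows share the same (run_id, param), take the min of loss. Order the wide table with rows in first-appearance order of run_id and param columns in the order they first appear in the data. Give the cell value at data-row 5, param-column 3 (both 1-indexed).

With rows in first-appearance order of run_id, row 5 is run_id=run039. param columns in first-appearance order: depth, dropout, lr, wd; column 3 is lr.
Long rows with run_id=run039, param=lr: min(80.24, 68.73, 5.63) = 5.63.

5.63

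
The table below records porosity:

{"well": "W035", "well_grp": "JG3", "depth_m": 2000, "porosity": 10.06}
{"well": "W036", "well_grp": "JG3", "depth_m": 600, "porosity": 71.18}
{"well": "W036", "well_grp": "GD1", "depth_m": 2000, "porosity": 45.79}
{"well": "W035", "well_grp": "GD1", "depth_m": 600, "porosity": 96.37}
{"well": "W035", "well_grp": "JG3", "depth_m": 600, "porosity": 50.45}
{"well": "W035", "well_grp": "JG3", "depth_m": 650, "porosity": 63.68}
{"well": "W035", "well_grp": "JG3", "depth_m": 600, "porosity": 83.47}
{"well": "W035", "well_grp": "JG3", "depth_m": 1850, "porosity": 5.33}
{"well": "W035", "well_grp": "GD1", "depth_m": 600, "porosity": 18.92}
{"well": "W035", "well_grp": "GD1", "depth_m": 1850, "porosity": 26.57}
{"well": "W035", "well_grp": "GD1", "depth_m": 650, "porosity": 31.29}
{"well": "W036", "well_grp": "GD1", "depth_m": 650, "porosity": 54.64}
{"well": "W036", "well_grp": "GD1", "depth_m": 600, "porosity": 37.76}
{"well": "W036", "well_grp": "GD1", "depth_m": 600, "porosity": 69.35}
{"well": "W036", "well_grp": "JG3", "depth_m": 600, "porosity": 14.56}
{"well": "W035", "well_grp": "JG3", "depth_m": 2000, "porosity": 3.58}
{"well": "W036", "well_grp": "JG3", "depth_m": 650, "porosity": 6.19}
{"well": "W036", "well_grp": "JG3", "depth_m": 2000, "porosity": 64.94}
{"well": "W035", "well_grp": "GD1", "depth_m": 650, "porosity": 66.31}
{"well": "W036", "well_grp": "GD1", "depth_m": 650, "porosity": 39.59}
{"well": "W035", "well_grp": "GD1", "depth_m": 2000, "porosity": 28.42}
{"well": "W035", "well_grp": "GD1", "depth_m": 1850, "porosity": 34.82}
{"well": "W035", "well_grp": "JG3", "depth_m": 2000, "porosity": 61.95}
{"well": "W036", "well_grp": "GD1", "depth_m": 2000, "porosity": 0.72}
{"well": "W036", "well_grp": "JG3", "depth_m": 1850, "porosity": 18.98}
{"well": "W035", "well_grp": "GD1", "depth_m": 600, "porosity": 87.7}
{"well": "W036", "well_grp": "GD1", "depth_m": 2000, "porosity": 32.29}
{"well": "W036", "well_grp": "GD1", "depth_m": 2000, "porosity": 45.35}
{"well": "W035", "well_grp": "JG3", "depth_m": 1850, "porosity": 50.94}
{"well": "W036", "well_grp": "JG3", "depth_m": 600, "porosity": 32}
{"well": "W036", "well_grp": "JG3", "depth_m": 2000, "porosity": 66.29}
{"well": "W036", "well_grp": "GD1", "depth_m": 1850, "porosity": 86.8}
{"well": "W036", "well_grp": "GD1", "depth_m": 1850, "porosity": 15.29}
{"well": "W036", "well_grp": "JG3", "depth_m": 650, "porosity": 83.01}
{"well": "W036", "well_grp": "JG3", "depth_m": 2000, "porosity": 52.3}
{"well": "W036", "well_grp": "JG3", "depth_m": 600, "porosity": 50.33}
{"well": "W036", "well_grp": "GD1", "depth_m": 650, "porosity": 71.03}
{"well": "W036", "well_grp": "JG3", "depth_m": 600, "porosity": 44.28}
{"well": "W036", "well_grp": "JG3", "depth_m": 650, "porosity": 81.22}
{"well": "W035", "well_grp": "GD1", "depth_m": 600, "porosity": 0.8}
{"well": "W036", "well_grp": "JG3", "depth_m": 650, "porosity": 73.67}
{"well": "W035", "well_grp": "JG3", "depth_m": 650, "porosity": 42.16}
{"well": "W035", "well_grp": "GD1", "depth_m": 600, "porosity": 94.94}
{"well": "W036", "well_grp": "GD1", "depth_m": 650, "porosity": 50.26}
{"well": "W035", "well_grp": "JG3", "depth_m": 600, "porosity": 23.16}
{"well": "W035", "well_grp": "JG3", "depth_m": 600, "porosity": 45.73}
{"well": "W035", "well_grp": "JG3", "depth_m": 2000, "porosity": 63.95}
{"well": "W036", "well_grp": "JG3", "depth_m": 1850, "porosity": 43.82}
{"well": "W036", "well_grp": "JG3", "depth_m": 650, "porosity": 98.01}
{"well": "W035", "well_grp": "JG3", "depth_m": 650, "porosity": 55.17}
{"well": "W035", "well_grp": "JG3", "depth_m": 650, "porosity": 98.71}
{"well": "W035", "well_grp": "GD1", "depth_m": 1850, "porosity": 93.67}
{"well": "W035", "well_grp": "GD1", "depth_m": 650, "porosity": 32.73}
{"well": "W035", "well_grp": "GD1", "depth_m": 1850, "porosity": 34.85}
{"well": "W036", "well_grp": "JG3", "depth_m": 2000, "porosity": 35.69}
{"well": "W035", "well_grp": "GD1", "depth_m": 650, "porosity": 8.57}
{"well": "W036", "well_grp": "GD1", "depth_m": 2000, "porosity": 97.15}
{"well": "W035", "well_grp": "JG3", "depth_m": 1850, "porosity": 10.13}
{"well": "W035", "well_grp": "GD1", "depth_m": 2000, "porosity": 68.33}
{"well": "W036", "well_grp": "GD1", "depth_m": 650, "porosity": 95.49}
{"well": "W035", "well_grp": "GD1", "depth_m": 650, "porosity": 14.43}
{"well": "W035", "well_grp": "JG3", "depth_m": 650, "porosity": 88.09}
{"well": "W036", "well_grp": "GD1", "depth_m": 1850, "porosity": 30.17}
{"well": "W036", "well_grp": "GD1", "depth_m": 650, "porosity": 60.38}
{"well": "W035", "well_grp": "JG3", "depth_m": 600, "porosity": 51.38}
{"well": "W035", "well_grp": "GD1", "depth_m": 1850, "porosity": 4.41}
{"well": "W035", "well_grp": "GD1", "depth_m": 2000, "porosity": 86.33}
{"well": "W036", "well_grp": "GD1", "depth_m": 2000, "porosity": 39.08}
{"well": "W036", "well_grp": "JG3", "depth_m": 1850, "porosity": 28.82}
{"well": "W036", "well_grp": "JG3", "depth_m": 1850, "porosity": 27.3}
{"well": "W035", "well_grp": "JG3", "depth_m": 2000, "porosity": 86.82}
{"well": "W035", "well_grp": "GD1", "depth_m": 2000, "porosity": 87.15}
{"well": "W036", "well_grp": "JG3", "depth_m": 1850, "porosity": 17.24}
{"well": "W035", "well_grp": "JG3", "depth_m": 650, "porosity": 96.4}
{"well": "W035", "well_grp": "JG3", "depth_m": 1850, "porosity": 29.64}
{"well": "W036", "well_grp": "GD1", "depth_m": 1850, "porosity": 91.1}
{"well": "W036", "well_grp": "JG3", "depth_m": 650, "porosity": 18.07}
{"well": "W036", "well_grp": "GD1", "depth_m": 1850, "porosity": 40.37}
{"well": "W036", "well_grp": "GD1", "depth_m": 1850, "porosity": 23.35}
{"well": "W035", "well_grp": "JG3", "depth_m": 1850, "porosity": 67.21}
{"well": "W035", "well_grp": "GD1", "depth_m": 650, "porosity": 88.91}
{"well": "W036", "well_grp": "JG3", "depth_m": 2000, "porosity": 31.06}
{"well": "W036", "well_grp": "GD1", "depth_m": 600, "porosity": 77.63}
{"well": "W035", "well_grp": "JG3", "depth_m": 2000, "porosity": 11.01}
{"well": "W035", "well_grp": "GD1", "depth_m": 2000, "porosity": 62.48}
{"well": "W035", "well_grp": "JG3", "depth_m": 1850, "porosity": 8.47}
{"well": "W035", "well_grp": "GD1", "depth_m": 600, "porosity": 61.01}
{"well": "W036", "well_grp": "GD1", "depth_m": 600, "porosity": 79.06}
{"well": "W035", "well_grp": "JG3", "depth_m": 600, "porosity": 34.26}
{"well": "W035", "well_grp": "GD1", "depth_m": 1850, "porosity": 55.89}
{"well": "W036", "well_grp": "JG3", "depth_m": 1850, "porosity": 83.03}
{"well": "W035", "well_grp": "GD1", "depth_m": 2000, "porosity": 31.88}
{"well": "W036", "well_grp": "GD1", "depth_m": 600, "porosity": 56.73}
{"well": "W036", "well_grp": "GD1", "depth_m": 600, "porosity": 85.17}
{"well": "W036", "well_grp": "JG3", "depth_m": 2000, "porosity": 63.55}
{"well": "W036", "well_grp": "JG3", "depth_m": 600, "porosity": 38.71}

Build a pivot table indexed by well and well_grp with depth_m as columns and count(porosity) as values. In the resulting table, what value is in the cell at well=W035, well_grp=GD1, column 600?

6

Rows with well=W035, well_grp=GD1 and depth_m=600: porosity values are 96.37, 18.92, 87.7, 0.8, 94.94, 61.01.
6 rows match — count = 6.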